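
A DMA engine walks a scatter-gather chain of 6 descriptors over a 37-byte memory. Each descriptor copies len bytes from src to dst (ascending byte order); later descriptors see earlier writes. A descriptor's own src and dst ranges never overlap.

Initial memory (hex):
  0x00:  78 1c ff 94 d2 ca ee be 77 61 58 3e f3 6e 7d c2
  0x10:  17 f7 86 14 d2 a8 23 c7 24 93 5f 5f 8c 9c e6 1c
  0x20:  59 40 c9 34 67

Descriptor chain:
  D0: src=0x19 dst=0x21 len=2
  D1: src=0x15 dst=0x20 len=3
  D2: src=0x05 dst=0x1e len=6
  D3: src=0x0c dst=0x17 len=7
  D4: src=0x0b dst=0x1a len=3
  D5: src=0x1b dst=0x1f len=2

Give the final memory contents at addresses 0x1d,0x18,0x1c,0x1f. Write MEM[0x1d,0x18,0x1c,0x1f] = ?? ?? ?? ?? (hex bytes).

MEM[0x1d,0x18,0x1c,0x1f] = 86 6e 6e f3

#0 dst[0x21+2] := {0x93,0x5f}
#1 dst[0x20+3] := {0xa8,0x23,0xc7}
#2 dst[0x1e+6] := {0xca,0xee,0xbe,0x77,0x61,0x58}
#3 dst[0x17+7] := {0xf3,0x6e,0x7d,0xc2,0x17,0xf7,0x86}
#4 dst[0x1a+3] := {0x3e,0xf3,0x6e}
#5 dst[0x1f+2] := {0xf3,0x6e}
query mem[0x1d]=0x86, mem[0x18]=0x6e, mem[0x1c]=0x6e, mem[0x1f]=0xf3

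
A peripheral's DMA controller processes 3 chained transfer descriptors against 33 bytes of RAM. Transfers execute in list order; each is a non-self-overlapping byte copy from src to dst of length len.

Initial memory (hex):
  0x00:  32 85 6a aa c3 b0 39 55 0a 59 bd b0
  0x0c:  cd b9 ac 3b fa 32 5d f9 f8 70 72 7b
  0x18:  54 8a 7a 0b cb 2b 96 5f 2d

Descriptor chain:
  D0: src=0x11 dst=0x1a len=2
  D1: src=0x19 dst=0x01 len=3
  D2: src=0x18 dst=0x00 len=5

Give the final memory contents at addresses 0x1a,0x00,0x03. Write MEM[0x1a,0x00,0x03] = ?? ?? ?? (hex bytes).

D0: mem[0x1a..0x1b] <- [32 5d]
D1: mem[0x01..0x03] <- [8a 32 5d]
D2: mem[0x00..0x04] <- [54 8a 32 5d cb]
query mem[0x1a]=0x32, mem[0x00]=0x54, mem[0x03]=0x5d

MEM[0x1a,0x00,0x03] = 32 54 5d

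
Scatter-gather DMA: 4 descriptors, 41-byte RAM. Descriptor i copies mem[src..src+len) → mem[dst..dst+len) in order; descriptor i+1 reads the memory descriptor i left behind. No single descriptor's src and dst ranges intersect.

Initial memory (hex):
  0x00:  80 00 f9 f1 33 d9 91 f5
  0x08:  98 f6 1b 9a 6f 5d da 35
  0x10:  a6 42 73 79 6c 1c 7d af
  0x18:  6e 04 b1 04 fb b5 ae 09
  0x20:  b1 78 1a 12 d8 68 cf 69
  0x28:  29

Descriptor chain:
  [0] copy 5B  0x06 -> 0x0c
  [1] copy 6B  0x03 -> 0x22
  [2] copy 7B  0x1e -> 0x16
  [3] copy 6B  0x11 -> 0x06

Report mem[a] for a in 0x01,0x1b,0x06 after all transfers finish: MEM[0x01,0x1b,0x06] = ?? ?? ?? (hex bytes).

MEM[0x01,0x1b,0x06] = 00 33 42

#0 dst[0x0c+5] := {0x91,0xf5,0x98,0xf6,0x1b}
#1 dst[0x22+6] := {0xf1,0x33,0xd9,0x91,0xf5,0x98}
#2 dst[0x16+7] := {0xae,0x09,0xb1,0x78,0xf1,0x33,0xd9}
#3 dst[0x06+6] := {0x42,0x73,0x79,0x6c,0x1c,0xae}
query mem[0x01]=0x00, mem[0x1b]=0x33, mem[0x06]=0x42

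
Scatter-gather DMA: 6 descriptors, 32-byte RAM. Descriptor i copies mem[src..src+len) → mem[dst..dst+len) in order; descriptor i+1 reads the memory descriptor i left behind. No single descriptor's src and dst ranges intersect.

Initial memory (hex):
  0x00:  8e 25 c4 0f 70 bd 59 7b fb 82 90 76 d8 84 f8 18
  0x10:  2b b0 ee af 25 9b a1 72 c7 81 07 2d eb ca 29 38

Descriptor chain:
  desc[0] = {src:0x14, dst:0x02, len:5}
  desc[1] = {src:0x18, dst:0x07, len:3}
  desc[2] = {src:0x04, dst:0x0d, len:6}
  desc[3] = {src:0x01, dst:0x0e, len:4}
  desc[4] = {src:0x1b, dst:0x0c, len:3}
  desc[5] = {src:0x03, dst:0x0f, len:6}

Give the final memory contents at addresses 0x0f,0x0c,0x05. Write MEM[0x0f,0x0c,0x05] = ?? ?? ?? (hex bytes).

MEM[0x0f,0x0c,0x05] = 9b 2d 72

D0: mem[0x02..0x06] <- [25 9b a1 72 c7]
D1: mem[0x07..0x09] <- [c7 81 07]
D2: mem[0x0d..0x12] <- [a1 72 c7 c7 81 07]
D3: mem[0x0e..0x11] <- [25 25 9b a1]
D4: mem[0x0c..0x0e] <- [2d eb ca]
D5: mem[0x0f..0x14] <- [9b a1 72 c7 c7 81]
query mem[0x0f]=0x9b, mem[0x0c]=0x2d, mem[0x05]=0x72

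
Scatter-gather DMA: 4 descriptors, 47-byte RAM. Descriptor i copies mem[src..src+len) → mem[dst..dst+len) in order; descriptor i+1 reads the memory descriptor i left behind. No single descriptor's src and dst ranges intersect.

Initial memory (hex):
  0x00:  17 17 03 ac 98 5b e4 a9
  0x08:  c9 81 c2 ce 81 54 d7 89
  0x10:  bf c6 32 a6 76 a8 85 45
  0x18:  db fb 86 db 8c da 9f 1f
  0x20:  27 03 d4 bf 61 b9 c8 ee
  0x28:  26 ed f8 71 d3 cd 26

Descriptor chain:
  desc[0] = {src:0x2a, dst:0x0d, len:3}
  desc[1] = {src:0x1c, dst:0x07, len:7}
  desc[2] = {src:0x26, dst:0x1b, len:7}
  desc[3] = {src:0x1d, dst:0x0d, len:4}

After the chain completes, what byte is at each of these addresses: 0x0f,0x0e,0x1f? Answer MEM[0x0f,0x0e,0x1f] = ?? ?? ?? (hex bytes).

D0: mem[0x0d..0x0f] <- [f8 71 d3]
D1: mem[0x07..0x0d] <- [8c da 9f 1f 27 03 d4]
D2: mem[0x1b..0x21] <- [c8 ee 26 ed f8 71 d3]
D3: mem[0x0d..0x10] <- [26 ed f8 71]
query mem[0x0f]=0xf8, mem[0x0e]=0xed, mem[0x1f]=0xf8

MEM[0x0f,0x0e,0x1f] = f8 ed f8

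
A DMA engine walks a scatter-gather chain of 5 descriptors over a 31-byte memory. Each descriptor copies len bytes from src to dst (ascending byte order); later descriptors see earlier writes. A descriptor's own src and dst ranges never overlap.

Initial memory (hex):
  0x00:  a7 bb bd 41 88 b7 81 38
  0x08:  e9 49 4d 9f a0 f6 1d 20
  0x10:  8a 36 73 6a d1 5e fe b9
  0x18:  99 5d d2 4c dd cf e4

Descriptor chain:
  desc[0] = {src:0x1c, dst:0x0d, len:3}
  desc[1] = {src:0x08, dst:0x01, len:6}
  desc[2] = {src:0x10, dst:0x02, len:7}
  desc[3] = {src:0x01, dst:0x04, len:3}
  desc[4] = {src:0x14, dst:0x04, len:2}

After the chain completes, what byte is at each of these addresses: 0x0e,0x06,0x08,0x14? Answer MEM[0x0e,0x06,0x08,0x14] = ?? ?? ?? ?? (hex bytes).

MEM[0x0e,0x06,0x08,0x14] = cf 36 fe d1

D0: mem[0x0d..0x0f] <- [dd cf e4]
D1: mem[0x01..0x06] <- [e9 49 4d 9f a0 dd]
D2: mem[0x02..0x08] <- [8a 36 73 6a d1 5e fe]
D3: mem[0x04..0x06] <- [e9 8a 36]
D4: mem[0x04..0x05] <- [d1 5e]
query mem[0x0e]=0xcf, mem[0x06]=0x36, mem[0x08]=0xfe, mem[0x14]=0xd1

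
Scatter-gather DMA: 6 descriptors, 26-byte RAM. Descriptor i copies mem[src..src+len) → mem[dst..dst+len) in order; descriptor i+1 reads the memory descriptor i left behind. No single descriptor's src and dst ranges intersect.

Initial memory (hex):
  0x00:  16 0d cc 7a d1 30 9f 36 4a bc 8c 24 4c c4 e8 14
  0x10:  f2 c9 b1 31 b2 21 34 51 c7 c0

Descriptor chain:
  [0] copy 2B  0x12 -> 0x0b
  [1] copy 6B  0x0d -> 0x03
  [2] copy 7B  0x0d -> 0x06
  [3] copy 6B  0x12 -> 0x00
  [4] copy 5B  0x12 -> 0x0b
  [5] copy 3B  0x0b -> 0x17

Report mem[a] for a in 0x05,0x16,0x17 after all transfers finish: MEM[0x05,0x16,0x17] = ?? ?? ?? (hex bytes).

MEM[0x05,0x16,0x17] = 51 34 b1

#0 dst[0x0b+2] := {0xb1,0x31}
#1 dst[0x03+6] := {0xc4,0xe8,0x14,0xf2,0xc9,0xb1}
#2 dst[0x06+7] := {0xc4,0xe8,0x14,0xf2,0xc9,0xb1,0x31}
#3 dst[0x00+6] := {0xb1,0x31,0xb2,0x21,0x34,0x51}
#4 dst[0x0b+5] := {0xb1,0x31,0xb2,0x21,0x34}
#5 dst[0x17+3] := {0xb1,0x31,0xb2}
query mem[0x05]=0x51, mem[0x16]=0x34, mem[0x17]=0xb1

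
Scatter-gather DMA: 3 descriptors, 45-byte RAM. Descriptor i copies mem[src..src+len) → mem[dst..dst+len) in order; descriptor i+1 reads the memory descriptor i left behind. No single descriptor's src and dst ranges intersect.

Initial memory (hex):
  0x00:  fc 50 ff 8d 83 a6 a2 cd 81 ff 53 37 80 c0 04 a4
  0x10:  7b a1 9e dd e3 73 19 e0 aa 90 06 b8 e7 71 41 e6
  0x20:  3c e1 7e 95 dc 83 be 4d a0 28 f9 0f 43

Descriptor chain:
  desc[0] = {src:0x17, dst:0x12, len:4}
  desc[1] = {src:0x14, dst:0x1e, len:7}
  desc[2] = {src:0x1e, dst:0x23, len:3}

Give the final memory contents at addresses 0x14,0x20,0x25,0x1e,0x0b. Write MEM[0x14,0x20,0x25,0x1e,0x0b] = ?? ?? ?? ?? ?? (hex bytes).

#0 dst[0x12+4] := {0xe0,0xaa,0x90,0x06}
#1 dst[0x1e+7] := {0x90,0x06,0x19,0xe0,0xaa,0x90,0x06}
#2 dst[0x23+3] := {0x90,0x06,0x19}
query mem[0x14]=0x90, mem[0x20]=0x19, mem[0x25]=0x19, mem[0x1e]=0x90, mem[0x0b]=0x37

MEM[0x14,0x20,0x25,0x1e,0x0b] = 90 19 19 90 37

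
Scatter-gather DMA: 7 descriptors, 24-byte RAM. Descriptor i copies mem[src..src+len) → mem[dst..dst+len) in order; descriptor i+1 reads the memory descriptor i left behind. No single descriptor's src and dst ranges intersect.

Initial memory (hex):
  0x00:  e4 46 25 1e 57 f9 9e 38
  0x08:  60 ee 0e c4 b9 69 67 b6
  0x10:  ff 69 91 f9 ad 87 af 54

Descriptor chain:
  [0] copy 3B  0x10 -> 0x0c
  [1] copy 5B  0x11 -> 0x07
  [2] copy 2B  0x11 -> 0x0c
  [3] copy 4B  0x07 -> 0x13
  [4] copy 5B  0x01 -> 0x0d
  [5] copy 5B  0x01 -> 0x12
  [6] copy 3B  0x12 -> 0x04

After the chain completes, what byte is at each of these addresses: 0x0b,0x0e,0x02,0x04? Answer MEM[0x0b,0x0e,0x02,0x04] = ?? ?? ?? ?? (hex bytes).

  after D0: wrote 3B at 0x0c = ff6991
  after D1: wrote 5B at 0x07 = 6991f9ad87
  after D2: wrote 2B at 0x0c = 6991
  after D3: wrote 4B at 0x13 = 6991f9ad
  after D4: wrote 5B at 0x0d = 46251e57f9
  after D5: wrote 5B at 0x12 = 46251e57f9
  after D6: wrote 3B at 0x04 = 46251e
query mem[0x0b]=0x87, mem[0x0e]=0x25, mem[0x02]=0x25, mem[0x04]=0x46

MEM[0x0b,0x0e,0x02,0x04] = 87 25 25 46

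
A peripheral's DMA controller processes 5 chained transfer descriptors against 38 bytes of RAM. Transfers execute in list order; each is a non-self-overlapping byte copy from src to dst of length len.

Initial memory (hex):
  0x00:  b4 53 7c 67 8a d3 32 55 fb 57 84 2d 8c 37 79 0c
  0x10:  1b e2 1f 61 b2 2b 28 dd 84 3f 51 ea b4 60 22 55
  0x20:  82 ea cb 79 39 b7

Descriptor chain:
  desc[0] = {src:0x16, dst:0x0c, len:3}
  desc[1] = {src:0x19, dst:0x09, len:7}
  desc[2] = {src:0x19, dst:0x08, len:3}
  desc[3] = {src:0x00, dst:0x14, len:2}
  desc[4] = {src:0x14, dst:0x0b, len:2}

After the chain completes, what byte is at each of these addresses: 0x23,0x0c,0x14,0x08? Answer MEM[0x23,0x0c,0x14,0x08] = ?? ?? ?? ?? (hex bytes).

MEM[0x23,0x0c,0x14,0x08] = 79 53 b4 3f

D0: mem[0x0c..0x0e] <- [28 dd 84]
D1: mem[0x09..0x0f] <- [3f 51 ea b4 60 22 55]
D2: mem[0x08..0x0a] <- [3f 51 ea]
D3: mem[0x14..0x15] <- [b4 53]
D4: mem[0x0b..0x0c] <- [b4 53]
query mem[0x23]=0x79, mem[0x0c]=0x53, mem[0x14]=0xb4, mem[0x08]=0x3f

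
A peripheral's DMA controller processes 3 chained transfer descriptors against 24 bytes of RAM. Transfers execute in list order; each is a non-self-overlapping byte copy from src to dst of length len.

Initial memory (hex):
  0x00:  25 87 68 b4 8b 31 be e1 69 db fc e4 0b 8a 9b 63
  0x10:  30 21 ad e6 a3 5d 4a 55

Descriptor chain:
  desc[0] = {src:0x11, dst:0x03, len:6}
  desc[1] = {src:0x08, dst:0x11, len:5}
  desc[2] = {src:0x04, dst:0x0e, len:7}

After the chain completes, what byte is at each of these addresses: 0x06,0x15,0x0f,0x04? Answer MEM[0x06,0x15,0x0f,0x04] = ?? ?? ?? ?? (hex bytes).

MEM[0x06,0x15,0x0f,0x04] = a3 0b e6 ad

#0 dst[0x03+6] := {0x21,0xad,0xe6,0xa3,0x5d,0x4a}
#1 dst[0x11+5] := {0x4a,0xdb,0xfc,0xe4,0x0b}
#2 dst[0x0e+7] := {0xad,0xe6,0xa3,0x5d,0x4a,0xdb,0xfc}
query mem[0x06]=0xa3, mem[0x15]=0x0b, mem[0x0f]=0xe6, mem[0x04]=0xad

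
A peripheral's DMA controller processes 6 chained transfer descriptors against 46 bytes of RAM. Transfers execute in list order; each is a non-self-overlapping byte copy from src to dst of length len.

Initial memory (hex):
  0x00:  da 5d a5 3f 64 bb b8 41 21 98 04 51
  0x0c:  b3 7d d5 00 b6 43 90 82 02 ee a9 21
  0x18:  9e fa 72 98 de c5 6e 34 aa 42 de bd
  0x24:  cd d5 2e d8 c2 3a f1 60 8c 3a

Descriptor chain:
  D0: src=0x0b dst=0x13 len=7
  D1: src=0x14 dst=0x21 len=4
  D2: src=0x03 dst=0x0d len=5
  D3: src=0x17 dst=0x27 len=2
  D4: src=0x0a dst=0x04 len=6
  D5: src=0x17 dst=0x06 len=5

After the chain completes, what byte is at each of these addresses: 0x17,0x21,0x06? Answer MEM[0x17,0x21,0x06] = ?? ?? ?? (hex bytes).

MEM[0x17,0x21,0x06] = 00 b3 00

[0] 0x0b->0x13 len=7 : 51 b3 7d d5 00 b6 43
[1] 0x14->0x21 len=4 : b3 7d d5 00
[2] 0x03->0x0d len=5 : 3f 64 bb b8 41
[3] 0x17->0x27 len=2 : 00 b6
[4] 0x0a->0x04 len=6 : 04 51 b3 3f 64 bb
[5] 0x17->0x06 len=5 : 00 b6 43 72 98
query mem[0x17]=0x00, mem[0x21]=0xb3, mem[0x06]=0x00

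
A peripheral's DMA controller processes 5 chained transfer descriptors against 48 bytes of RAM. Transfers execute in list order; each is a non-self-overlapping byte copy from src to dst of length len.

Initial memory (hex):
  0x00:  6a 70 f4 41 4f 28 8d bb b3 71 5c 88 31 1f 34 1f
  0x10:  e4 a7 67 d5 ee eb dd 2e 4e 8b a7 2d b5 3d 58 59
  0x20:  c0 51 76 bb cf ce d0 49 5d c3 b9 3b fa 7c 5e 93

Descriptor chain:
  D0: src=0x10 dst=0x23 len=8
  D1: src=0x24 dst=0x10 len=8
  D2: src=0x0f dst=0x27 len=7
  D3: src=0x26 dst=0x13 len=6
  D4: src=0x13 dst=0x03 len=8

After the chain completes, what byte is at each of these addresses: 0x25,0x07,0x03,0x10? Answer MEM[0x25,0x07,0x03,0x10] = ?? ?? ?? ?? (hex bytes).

D0: mem[0x23..0x2a] <- [e4 a7 67 d5 ee eb dd 2e]
D1: mem[0x10..0x17] <- [a7 67 d5 ee eb dd 2e 3b]
D2: mem[0x27..0x2d] <- [1f a7 67 d5 ee eb dd]
D3: mem[0x13..0x18] <- [d5 1f a7 67 d5 ee]
D4: mem[0x03..0x0a] <- [d5 1f a7 67 d5 ee 8b a7]
query mem[0x25]=0x67, mem[0x07]=0xd5, mem[0x03]=0xd5, mem[0x10]=0xa7

MEM[0x25,0x07,0x03,0x10] = 67 d5 d5 a7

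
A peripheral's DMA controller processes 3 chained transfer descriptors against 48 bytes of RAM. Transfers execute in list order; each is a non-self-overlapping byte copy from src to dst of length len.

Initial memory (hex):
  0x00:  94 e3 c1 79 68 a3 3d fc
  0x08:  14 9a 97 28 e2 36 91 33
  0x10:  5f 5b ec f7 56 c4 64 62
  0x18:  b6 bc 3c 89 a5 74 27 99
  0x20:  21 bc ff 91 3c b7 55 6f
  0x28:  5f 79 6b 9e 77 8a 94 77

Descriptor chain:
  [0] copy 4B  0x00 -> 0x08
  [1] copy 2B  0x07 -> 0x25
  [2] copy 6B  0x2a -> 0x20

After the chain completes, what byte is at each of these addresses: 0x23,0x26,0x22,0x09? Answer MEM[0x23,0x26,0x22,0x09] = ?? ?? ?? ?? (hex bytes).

D0: mem[0x08..0x0b] <- [94 e3 c1 79]
D1: mem[0x25..0x26] <- [fc 94]
D2: mem[0x20..0x25] <- [6b 9e 77 8a 94 77]
query mem[0x23]=0x8a, mem[0x26]=0x94, mem[0x22]=0x77, mem[0x09]=0xe3

MEM[0x23,0x26,0x22,0x09] = 8a 94 77 e3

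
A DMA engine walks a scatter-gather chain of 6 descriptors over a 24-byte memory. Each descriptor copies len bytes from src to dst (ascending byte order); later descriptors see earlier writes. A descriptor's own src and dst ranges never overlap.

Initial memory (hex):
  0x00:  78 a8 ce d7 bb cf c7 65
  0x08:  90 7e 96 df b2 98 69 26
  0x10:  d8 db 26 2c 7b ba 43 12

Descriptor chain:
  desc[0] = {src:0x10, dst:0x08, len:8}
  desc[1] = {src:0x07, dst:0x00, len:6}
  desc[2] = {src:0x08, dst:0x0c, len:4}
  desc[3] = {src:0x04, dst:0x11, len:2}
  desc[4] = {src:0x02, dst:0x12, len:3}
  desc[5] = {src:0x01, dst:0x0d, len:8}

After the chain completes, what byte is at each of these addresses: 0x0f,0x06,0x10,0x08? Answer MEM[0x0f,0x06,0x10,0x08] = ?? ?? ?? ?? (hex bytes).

MEM[0x0f,0x06,0x10,0x08] = 26 c7 2c d8

  after D0: wrote 8B at 0x08 = d8db262c7bba4312
  after D1: wrote 6B at 0x00 = 65d8db262c7b
  after D2: wrote 4B at 0x0c = d8db262c
  after D3: wrote 2B at 0x11 = 2c7b
  after D4: wrote 3B at 0x12 = db262c
  after D5: wrote 8B at 0x0d = d8db262c7bc765d8
query mem[0x0f]=0x26, mem[0x06]=0xc7, mem[0x10]=0x2c, mem[0x08]=0xd8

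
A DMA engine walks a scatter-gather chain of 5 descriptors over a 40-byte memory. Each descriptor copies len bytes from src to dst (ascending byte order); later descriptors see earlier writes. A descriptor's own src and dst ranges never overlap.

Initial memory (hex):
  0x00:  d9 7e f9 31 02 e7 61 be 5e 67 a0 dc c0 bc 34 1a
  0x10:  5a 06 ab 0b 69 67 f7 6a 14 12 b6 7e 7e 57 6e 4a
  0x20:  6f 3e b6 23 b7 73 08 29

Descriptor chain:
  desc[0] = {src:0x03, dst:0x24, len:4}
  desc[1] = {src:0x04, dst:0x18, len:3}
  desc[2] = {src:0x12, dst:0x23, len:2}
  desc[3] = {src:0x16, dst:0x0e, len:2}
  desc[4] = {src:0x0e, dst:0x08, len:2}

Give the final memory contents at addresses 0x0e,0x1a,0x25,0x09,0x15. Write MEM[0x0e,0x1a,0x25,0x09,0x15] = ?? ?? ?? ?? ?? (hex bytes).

MEM[0x0e,0x1a,0x25,0x09,0x15] = f7 61 02 6a 67

[0] 0x03->0x24 len=4 : 31 02 e7 61
[1] 0x04->0x18 len=3 : 02 e7 61
[2] 0x12->0x23 len=2 : ab 0b
[3] 0x16->0x0e len=2 : f7 6a
[4] 0x0e->0x08 len=2 : f7 6a
query mem[0x0e]=0xf7, mem[0x1a]=0x61, mem[0x25]=0x02, mem[0x09]=0x6a, mem[0x15]=0x67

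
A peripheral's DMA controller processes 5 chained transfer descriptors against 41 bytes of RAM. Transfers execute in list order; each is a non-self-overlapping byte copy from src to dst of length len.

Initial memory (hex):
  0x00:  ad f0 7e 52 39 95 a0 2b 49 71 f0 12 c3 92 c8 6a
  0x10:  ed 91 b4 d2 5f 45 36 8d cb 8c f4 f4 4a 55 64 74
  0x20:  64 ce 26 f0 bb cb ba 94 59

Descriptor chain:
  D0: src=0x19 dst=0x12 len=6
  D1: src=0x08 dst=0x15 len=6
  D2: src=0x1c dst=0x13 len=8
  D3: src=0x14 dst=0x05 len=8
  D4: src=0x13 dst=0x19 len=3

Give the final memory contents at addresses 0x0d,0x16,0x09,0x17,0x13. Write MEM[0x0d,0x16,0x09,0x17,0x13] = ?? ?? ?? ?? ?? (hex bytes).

#0 dst[0x12+6] := {0x8c,0xf4,0xf4,0x4a,0x55,0x64}
#1 dst[0x15+6] := {0x49,0x71,0xf0,0x12,0xc3,0x92}
#2 dst[0x13+8] := {0x4a,0x55,0x64,0x74,0x64,0xce,0x26,0xf0}
#3 dst[0x05+8] := {0x55,0x64,0x74,0x64,0xce,0x26,0xf0,0xf4}
#4 dst[0x19+3] := {0x4a,0x55,0x64}
query mem[0x0d]=0x92, mem[0x16]=0x74, mem[0x09]=0xce, mem[0x17]=0x64, mem[0x13]=0x4a

MEM[0x0d,0x16,0x09,0x17,0x13] = 92 74 ce 64 4a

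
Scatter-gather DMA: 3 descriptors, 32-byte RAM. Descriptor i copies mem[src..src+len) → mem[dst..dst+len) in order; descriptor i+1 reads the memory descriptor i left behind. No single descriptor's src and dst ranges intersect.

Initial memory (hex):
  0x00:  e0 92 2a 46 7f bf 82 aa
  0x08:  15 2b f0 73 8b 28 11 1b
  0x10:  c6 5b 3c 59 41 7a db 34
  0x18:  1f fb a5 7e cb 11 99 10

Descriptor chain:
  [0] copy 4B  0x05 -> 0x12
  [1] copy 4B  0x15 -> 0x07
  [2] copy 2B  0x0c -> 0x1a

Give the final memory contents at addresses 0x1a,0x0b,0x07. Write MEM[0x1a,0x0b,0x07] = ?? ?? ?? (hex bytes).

MEM[0x1a,0x0b,0x07] = 8b 73 15

  after D0: wrote 4B at 0x12 = bf82aa15
  after D1: wrote 4B at 0x07 = 15db341f
  after D2: wrote 2B at 0x1a = 8b28
query mem[0x1a]=0x8b, mem[0x0b]=0x73, mem[0x07]=0x15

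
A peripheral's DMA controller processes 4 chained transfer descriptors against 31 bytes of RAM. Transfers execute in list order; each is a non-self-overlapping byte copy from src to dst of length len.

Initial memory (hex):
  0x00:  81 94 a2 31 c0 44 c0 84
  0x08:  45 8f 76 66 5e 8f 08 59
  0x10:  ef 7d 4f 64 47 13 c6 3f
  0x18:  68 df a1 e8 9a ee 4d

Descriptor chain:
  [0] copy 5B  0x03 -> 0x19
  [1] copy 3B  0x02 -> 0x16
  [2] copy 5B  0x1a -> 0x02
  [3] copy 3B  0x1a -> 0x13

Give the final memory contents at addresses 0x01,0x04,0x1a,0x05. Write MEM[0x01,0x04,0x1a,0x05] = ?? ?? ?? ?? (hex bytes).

MEM[0x01,0x04,0x1a,0x05] = 94 c0 c0 84

#0 dst[0x19+5] := {0x31,0xc0,0x44,0xc0,0x84}
#1 dst[0x16+3] := {0xa2,0x31,0xc0}
#2 dst[0x02+5] := {0xc0,0x44,0xc0,0x84,0x4d}
#3 dst[0x13+3] := {0xc0,0x44,0xc0}
query mem[0x01]=0x94, mem[0x04]=0xc0, mem[0x1a]=0xc0, mem[0x05]=0x84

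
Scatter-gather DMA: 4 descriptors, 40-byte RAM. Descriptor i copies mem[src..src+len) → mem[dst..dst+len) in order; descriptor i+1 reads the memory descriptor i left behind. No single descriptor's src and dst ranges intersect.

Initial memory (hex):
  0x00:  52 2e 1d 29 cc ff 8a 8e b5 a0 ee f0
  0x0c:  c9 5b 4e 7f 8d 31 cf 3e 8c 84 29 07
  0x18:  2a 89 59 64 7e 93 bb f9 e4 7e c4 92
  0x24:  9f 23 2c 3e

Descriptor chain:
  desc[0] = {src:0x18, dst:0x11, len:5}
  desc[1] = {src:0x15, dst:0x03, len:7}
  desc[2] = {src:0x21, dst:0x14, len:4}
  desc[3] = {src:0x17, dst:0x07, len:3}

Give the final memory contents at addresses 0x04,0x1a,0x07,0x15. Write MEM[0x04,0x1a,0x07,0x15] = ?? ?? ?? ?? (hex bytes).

#0 dst[0x11+5] := {0x2a,0x89,0x59,0x64,0x7e}
#1 dst[0x03+7] := {0x7e,0x29,0x07,0x2a,0x89,0x59,0x64}
#2 dst[0x14+4] := {0x7e,0xc4,0x92,0x9f}
#3 dst[0x07+3] := {0x9f,0x2a,0x89}
query mem[0x04]=0x29, mem[0x1a]=0x59, mem[0x07]=0x9f, mem[0x15]=0xc4

MEM[0x04,0x1a,0x07,0x15] = 29 59 9f c4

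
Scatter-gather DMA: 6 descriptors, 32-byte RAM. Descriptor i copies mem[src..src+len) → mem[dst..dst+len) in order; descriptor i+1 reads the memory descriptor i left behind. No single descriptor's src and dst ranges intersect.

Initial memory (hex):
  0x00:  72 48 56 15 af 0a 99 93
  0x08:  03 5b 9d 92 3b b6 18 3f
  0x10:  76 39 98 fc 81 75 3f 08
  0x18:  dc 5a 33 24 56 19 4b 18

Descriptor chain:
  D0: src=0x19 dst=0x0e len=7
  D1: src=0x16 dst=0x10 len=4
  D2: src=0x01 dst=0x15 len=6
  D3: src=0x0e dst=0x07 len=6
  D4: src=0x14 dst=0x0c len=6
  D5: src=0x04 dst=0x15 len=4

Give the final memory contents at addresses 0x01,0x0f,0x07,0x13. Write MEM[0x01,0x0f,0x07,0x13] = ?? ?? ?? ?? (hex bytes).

MEM[0x01,0x0f,0x07,0x13] = 48 15 5a 5a

D0: mem[0x0e..0x14] <- [5a 33 24 56 19 4b 18]
D1: mem[0x10..0x13] <- [3f 08 dc 5a]
D2: mem[0x15..0x1a] <- [48 56 15 af 0a 99]
D3: mem[0x07..0x0c] <- [5a 33 3f 08 dc 5a]
D4: mem[0x0c..0x11] <- [18 48 56 15 af 0a]
D5: mem[0x15..0x18] <- [af 0a 99 5a]
query mem[0x01]=0x48, mem[0x0f]=0x15, mem[0x07]=0x5a, mem[0x13]=0x5a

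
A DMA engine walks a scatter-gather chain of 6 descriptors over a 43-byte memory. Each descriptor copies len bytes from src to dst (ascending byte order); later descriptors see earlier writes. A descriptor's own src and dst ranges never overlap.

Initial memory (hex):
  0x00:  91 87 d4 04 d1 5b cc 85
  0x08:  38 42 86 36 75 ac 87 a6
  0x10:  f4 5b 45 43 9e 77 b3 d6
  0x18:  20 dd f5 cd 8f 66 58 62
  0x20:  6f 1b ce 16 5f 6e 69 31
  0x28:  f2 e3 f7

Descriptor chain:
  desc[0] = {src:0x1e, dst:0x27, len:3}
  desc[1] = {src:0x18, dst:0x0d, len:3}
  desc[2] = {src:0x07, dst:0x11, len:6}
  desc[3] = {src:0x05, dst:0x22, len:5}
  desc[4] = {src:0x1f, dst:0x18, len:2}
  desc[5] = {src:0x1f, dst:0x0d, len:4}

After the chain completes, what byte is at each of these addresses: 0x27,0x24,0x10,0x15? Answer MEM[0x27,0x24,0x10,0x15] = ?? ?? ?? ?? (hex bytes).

MEM[0x27,0x24,0x10,0x15] = 58 85 5b 36

[0] 0x1e->0x27 len=3 : 58 62 6f
[1] 0x18->0x0d len=3 : 20 dd f5
[2] 0x07->0x11 len=6 : 85 38 42 86 36 75
[3] 0x05->0x22 len=5 : 5b cc 85 38 42
[4] 0x1f->0x18 len=2 : 62 6f
[5] 0x1f->0x0d len=4 : 62 6f 1b 5b
query mem[0x27]=0x58, mem[0x24]=0x85, mem[0x10]=0x5b, mem[0x15]=0x36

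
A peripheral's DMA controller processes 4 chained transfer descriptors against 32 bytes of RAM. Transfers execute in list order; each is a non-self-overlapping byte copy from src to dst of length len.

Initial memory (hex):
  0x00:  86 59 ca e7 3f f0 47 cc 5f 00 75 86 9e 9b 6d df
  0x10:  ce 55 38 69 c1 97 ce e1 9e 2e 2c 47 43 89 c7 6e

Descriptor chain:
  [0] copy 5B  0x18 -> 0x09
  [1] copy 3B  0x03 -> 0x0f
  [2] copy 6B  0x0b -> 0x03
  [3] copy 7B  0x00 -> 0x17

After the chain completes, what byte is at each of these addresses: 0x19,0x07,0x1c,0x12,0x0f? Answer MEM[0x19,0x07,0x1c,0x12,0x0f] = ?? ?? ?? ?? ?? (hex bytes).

MEM[0x19,0x07,0x1c,0x12,0x0f] = ca e7 43 38 e7

  after D0: wrote 5B at 0x09 = 9e2e2c4743
  after D1: wrote 3B at 0x0f = e73ff0
  after D2: wrote 6B at 0x03 = 2c47436de73f
  after D3: wrote 7B at 0x17 = 8659ca2c47436d
query mem[0x19]=0xca, mem[0x07]=0xe7, mem[0x1c]=0x43, mem[0x12]=0x38, mem[0x0f]=0xe7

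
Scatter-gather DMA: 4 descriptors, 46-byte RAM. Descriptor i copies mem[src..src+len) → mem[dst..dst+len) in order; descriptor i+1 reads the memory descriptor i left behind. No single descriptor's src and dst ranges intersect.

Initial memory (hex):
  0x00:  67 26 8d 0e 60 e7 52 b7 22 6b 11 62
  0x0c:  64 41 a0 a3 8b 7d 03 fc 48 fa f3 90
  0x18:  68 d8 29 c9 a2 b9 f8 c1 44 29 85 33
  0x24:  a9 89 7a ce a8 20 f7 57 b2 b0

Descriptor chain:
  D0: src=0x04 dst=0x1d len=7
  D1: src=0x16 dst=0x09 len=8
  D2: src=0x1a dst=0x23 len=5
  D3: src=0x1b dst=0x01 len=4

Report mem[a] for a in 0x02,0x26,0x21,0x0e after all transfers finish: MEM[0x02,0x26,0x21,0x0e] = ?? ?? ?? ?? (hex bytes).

MEM[0x02,0x26,0x21,0x0e] = a2 60 22 c9

#0 dst[0x1d+7] := {0x60,0xe7,0x52,0xb7,0x22,0x6b,0x11}
#1 dst[0x09+8] := {0xf3,0x90,0x68,0xd8,0x29,0xc9,0xa2,0x60}
#2 dst[0x23+5] := {0x29,0xc9,0xa2,0x60,0xe7}
#3 dst[0x01+4] := {0xc9,0xa2,0x60,0xe7}
query mem[0x02]=0xa2, mem[0x26]=0x60, mem[0x21]=0x22, mem[0x0e]=0xc9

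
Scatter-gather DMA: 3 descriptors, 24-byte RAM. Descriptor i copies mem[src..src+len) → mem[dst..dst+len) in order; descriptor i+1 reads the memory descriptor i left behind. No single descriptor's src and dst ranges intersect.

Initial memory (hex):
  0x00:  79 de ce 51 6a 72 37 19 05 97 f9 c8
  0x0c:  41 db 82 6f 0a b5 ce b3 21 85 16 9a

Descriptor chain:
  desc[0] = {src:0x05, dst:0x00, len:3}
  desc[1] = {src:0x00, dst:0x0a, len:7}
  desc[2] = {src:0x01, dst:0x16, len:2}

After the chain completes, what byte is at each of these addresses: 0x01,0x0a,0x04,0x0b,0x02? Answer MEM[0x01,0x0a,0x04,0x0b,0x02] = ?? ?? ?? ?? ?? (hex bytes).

MEM[0x01,0x0a,0x04,0x0b,0x02] = 37 72 6a 37 19

#0 dst[0x00+3] := {0x72,0x37,0x19}
#1 dst[0x0a+7] := {0x72,0x37,0x19,0x51,0x6a,0x72,0x37}
#2 dst[0x16+2] := {0x37,0x19}
query mem[0x01]=0x37, mem[0x0a]=0x72, mem[0x04]=0x6a, mem[0x0b]=0x37, mem[0x02]=0x19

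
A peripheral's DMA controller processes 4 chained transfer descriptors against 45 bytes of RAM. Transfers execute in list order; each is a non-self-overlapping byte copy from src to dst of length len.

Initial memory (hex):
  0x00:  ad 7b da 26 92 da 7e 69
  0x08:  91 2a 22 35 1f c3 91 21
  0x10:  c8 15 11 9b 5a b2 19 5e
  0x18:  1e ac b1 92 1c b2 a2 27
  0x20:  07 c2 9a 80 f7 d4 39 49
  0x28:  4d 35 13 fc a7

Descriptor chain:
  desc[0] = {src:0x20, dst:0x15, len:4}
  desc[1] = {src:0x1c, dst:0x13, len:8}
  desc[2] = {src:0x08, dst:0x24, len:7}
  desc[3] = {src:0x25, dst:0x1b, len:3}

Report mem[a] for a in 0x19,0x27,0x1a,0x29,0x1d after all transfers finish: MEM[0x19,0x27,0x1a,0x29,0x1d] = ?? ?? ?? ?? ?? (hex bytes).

MEM[0x19,0x27,0x1a,0x29,0x1d] = 9a 35 80 c3 35

D0: mem[0x15..0x18] <- [07 c2 9a 80]
D1: mem[0x13..0x1a] <- [1c b2 a2 27 07 c2 9a 80]
D2: mem[0x24..0x2a] <- [91 2a 22 35 1f c3 91]
D3: mem[0x1b..0x1d] <- [2a 22 35]
query mem[0x19]=0x9a, mem[0x27]=0x35, mem[0x1a]=0x80, mem[0x29]=0xc3, mem[0x1d]=0x35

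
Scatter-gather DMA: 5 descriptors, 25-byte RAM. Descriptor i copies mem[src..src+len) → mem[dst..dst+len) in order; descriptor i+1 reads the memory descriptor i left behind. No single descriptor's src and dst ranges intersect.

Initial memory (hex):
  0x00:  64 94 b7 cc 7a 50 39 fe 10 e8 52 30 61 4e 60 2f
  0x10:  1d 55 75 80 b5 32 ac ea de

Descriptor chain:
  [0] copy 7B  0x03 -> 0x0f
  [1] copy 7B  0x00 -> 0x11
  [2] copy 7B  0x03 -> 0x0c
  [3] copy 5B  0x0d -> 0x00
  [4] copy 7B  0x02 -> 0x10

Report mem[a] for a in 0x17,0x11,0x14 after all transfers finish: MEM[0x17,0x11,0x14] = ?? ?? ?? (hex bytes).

  after D0: wrote 7B at 0x0f = cc7a5039fe10e8
  after D1: wrote 7B at 0x11 = 6494b7cc7a5039
  after D2: wrote 7B at 0x0c = cc7a5039fe10e8
  after D3: wrote 5B at 0x00 = 7a5039fe10
  after D4: wrote 7B at 0x10 = 39fe105039fe10
query mem[0x17]=0x39, mem[0x11]=0xfe, mem[0x14]=0x39

MEM[0x17,0x11,0x14] = 39 fe 39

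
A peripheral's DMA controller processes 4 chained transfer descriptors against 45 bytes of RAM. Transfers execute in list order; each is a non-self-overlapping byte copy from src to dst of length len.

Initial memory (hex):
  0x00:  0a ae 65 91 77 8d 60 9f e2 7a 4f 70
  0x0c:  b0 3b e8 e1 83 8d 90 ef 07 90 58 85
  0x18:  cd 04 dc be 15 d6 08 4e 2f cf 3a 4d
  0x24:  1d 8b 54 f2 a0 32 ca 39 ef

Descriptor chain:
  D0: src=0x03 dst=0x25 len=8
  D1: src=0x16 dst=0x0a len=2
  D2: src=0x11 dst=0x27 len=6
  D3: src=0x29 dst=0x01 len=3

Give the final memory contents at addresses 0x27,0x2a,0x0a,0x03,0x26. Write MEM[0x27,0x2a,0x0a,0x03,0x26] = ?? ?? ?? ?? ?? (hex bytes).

MEM[0x27,0x2a,0x0a,0x03,0x26] = 8d 07 58 90 77

[0] 0x03->0x25 len=8 : 91 77 8d 60 9f e2 7a 4f
[1] 0x16->0x0a len=2 : 58 85
[2] 0x11->0x27 len=6 : 8d 90 ef 07 90 58
[3] 0x29->0x01 len=3 : ef 07 90
query mem[0x27]=0x8d, mem[0x2a]=0x07, mem[0x0a]=0x58, mem[0x03]=0x90, mem[0x26]=0x77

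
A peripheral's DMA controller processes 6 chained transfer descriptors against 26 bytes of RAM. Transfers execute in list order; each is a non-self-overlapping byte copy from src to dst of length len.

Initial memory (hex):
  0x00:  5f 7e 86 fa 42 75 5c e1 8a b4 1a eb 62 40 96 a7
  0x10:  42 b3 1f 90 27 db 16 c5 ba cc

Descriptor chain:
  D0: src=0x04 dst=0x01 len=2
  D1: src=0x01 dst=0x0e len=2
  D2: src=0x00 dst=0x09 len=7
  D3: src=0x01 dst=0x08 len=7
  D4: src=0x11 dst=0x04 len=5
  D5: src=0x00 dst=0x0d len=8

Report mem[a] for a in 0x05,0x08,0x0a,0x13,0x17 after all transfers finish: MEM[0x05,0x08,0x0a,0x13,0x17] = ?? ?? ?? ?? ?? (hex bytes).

[0] 0x04->0x01 len=2 : 42 75
[1] 0x01->0x0e len=2 : 42 75
[2] 0x00->0x09 len=7 : 5f 42 75 fa 42 75 5c
[3] 0x01->0x08 len=7 : 42 75 fa 42 75 5c e1
[4] 0x11->0x04 len=5 : b3 1f 90 27 db
[5] 0x00->0x0d len=8 : 5f 42 75 fa b3 1f 90 27
query mem[0x05]=0x1f, mem[0x08]=0xdb, mem[0x0a]=0xfa, mem[0x13]=0x90, mem[0x17]=0xc5

MEM[0x05,0x08,0x0a,0x13,0x17] = 1f db fa 90 c5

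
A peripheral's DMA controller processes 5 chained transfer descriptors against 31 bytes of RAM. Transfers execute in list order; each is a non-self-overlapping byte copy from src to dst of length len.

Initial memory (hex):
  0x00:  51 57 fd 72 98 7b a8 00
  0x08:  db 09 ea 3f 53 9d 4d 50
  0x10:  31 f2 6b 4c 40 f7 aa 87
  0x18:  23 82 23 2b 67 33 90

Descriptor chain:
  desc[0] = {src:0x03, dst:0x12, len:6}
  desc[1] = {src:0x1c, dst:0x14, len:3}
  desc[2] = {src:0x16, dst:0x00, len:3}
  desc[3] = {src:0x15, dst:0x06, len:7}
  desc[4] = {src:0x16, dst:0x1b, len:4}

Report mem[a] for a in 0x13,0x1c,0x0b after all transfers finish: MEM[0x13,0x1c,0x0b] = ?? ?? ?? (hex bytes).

MEM[0x13,0x1c,0x0b] = 98 db 23

#0 dst[0x12+6] := {0x72,0x98,0x7b,0xa8,0x00,0xdb}
#1 dst[0x14+3] := {0x67,0x33,0x90}
#2 dst[0x00+3] := {0x90,0xdb,0x23}
#3 dst[0x06+7] := {0x33,0x90,0xdb,0x23,0x82,0x23,0x2b}
#4 dst[0x1b+4] := {0x90,0xdb,0x23,0x82}
query mem[0x13]=0x98, mem[0x1c]=0xdb, mem[0x0b]=0x23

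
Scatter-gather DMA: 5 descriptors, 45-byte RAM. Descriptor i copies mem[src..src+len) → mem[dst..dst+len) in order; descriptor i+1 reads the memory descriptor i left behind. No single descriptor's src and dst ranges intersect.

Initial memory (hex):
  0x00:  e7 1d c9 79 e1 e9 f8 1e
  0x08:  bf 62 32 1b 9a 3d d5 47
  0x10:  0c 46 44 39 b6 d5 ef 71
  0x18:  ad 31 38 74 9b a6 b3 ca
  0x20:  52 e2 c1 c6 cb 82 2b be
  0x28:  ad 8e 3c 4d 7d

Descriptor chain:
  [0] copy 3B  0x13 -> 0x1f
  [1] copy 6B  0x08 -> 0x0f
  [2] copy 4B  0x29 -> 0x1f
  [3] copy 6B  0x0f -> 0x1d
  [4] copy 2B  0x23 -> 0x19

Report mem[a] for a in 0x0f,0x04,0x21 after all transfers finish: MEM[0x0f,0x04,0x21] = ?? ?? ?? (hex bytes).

D0: mem[0x1f..0x21] <- [39 b6 d5]
D1: mem[0x0f..0x14] <- [bf 62 32 1b 9a 3d]
D2: mem[0x1f..0x22] <- [8e 3c 4d 7d]
D3: mem[0x1d..0x22] <- [bf 62 32 1b 9a 3d]
D4: mem[0x19..0x1a] <- [c6 cb]
query mem[0x0f]=0xbf, mem[0x04]=0xe1, mem[0x21]=0x9a

MEM[0x0f,0x04,0x21] = bf e1 9a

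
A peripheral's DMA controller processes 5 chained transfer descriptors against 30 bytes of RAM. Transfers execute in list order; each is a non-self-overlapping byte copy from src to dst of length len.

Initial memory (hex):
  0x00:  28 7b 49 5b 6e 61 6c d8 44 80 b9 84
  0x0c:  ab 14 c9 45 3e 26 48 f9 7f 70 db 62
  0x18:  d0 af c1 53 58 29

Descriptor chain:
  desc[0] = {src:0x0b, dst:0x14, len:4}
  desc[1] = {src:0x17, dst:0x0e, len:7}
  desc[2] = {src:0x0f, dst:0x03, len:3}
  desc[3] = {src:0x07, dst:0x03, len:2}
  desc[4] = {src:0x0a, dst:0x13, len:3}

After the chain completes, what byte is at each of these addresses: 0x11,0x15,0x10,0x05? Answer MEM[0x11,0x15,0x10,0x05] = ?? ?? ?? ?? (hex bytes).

MEM[0x11,0x15,0x10,0x05] = c1 ab af c1

D0: mem[0x14..0x17] <- [84 ab 14 c9]
D1: mem[0x0e..0x14] <- [c9 d0 af c1 53 58 29]
D2: mem[0x03..0x05] <- [d0 af c1]
D3: mem[0x03..0x04] <- [d8 44]
D4: mem[0x13..0x15] <- [b9 84 ab]
query mem[0x11]=0xc1, mem[0x15]=0xab, mem[0x10]=0xaf, mem[0x05]=0xc1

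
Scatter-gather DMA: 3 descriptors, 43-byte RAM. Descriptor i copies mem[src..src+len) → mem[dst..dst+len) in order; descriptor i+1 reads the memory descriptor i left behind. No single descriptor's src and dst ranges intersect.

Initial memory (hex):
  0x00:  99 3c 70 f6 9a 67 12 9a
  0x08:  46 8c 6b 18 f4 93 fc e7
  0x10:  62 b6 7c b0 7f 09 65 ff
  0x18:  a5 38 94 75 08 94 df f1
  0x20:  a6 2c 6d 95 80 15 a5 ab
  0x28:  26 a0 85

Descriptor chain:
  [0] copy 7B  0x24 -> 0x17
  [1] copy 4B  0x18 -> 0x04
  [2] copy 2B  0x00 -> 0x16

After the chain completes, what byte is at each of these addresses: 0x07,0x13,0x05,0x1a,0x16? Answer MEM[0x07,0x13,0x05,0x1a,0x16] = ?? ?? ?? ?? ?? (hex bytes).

#0 dst[0x17+7] := {0x80,0x15,0xa5,0xab,0x26,0xa0,0x85}
#1 dst[0x04+4] := {0x15,0xa5,0xab,0x26}
#2 dst[0x16+2] := {0x99,0x3c}
query mem[0x07]=0x26, mem[0x13]=0xb0, mem[0x05]=0xa5, mem[0x1a]=0xab, mem[0x16]=0x99

MEM[0x07,0x13,0x05,0x1a,0x16] = 26 b0 a5 ab 99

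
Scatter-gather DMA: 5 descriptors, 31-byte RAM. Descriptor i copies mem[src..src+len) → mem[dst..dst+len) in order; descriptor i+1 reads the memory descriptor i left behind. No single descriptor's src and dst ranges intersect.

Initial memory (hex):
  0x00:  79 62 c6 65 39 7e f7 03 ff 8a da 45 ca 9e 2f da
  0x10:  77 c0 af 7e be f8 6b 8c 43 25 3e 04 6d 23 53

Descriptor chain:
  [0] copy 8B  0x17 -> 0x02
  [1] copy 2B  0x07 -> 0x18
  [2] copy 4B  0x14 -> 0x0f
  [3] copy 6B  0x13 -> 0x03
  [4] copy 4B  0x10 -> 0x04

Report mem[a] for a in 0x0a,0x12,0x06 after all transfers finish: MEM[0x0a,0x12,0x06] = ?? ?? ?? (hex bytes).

MEM[0x0a,0x12,0x06] = da 8c 8c

D0: mem[0x02..0x09] <- [8c 43 25 3e 04 6d 23 53]
D1: mem[0x18..0x19] <- [6d 23]
D2: mem[0x0f..0x12] <- [be f8 6b 8c]
D3: mem[0x03..0x08] <- [7e be f8 6b 8c 6d]
D4: mem[0x04..0x07] <- [f8 6b 8c 7e]
query mem[0x0a]=0xda, mem[0x12]=0x8c, mem[0x06]=0x8c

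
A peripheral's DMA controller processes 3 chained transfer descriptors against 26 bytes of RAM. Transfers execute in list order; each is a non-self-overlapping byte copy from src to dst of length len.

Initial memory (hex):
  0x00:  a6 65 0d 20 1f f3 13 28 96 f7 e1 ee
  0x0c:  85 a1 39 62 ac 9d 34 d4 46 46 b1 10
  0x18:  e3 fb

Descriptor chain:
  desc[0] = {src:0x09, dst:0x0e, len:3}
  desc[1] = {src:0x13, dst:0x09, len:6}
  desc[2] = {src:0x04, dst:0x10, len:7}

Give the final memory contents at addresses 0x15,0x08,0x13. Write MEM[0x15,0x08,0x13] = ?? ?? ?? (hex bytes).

[0] 0x09->0x0e len=3 : f7 e1 ee
[1] 0x13->0x09 len=6 : d4 46 46 b1 10 e3
[2] 0x04->0x10 len=7 : 1f f3 13 28 96 d4 46
query mem[0x15]=0xd4, mem[0x08]=0x96, mem[0x13]=0x28

MEM[0x15,0x08,0x13] = d4 96 28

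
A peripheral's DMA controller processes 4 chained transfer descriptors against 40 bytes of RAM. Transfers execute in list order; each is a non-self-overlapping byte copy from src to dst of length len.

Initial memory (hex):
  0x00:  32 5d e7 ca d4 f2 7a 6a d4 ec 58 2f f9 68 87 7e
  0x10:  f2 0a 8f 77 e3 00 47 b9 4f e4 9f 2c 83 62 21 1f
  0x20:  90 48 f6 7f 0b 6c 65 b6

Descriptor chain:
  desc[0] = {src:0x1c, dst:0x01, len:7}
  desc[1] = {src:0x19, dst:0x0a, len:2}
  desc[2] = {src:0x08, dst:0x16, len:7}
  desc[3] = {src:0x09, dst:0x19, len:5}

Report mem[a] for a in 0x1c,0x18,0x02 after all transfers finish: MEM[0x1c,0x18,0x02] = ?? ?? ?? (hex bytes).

MEM[0x1c,0x18,0x02] = f9 e4 62

#0 dst[0x01+7] := {0x83,0x62,0x21,0x1f,0x90,0x48,0xf6}
#1 dst[0x0a+2] := {0xe4,0x9f}
#2 dst[0x16+7] := {0xd4,0xec,0xe4,0x9f,0xf9,0x68,0x87}
#3 dst[0x19+5] := {0xec,0xe4,0x9f,0xf9,0x68}
query mem[0x1c]=0xf9, mem[0x18]=0xe4, mem[0x02]=0x62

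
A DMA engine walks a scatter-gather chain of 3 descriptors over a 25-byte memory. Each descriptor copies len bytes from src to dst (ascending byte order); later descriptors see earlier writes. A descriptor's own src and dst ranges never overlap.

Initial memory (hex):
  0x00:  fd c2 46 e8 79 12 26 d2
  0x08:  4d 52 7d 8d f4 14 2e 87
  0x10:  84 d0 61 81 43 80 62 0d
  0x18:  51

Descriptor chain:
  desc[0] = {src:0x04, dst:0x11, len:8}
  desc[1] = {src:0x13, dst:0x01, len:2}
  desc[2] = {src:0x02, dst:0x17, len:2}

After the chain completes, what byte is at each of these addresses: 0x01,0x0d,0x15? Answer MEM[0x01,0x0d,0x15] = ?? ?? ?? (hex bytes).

MEM[0x01,0x0d,0x15] = 26 14 4d

D0: mem[0x11..0x18] <- [79 12 26 d2 4d 52 7d 8d]
D1: mem[0x01..0x02] <- [26 d2]
D2: mem[0x17..0x18] <- [d2 e8]
query mem[0x01]=0x26, mem[0x0d]=0x14, mem[0x15]=0x4d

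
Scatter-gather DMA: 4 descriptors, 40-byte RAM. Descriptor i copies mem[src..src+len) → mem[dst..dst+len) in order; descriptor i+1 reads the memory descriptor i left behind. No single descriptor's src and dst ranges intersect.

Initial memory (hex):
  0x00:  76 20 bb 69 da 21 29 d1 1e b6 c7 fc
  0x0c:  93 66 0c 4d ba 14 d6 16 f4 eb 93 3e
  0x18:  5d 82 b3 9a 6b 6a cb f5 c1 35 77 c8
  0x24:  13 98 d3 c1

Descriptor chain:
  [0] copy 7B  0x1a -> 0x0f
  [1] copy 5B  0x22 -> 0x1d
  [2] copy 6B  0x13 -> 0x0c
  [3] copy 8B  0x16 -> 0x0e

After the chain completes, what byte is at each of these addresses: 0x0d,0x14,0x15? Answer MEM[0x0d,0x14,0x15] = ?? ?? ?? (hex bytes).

#0 dst[0x0f+7] := {0xb3,0x9a,0x6b,0x6a,0xcb,0xf5,0xc1}
#1 dst[0x1d+5] := {0x77,0xc8,0x13,0x98,0xd3}
#2 dst[0x0c+6] := {0xcb,0xf5,0xc1,0x93,0x3e,0x5d}
#3 dst[0x0e+8] := {0x93,0x3e,0x5d,0x82,0xb3,0x9a,0x6b,0x77}
query mem[0x0d]=0xf5, mem[0x14]=0x6b, mem[0x15]=0x77

MEM[0x0d,0x14,0x15] = f5 6b 77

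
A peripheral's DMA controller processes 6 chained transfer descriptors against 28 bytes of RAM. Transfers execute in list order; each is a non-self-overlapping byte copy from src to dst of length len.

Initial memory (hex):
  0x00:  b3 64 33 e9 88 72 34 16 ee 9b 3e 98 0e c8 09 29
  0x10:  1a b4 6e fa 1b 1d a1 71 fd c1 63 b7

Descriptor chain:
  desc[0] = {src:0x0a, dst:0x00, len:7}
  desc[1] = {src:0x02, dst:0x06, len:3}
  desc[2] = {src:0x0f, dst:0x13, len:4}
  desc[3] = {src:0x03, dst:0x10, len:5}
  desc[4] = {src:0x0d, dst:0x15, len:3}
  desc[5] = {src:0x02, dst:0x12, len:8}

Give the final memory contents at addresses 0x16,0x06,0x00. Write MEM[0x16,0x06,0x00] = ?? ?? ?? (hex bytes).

MEM[0x16,0x06,0x00] = 0e 0e 3e

D0: mem[0x00..0x06] <- [3e 98 0e c8 09 29 1a]
D1: mem[0x06..0x08] <- [0e c8 09]
D2: mem[0x13..0x16] <- [29 1a b4 6e]
D3: mem[0x10..0x14] <- [c8 09 29 0e c8]
D4: mem[0x15..0x17] <- [c8 09 29]
D5: mem[0x12..0x19] <- [0e c8 09 29 0e c8 09 9b]
query mem[0x16]=0x0e, mem[0x06]=0x0e, mem[0x00]=0x3e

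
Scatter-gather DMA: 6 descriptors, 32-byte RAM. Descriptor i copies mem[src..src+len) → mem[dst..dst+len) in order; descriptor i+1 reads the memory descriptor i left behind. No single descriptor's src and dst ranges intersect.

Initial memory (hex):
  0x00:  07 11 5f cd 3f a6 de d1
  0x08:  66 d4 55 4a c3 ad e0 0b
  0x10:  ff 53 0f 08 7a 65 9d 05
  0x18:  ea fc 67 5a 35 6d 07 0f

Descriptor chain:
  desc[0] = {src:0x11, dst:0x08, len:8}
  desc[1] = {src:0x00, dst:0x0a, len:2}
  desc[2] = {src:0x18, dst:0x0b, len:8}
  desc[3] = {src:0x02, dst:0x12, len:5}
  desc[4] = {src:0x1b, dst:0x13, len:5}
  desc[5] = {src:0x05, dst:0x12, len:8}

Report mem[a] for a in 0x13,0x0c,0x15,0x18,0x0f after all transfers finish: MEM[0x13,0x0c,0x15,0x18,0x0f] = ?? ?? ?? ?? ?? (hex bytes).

[0] 0x11->0x08 len=8 : 53 0f 08 7a 65 9d 05 ea
[1] 0x00->0x0a len=2 : 07 11
[2] 0x18->0x0b len=8 : ea fc 67 5a 35 6d 07 0f
[3] 0x02->0x12 len=5 : 5f cd 3f a6 de
[4] 0x1b->0x13 len=5 : 5a 35 6d 07 0f
[5] 0x05->0x12 len=8 : a6 de d1 53 0f 07 ea fc
query mem[0x13]=0xde, mem[0x0c]=0xfc, mem[0x15]=0x53, mem[0x18]=0xea, mem[0x0f]=0x35

MEM[0x13,0x0c,0x15,0x18,0x0f] = de fc 53 ea 35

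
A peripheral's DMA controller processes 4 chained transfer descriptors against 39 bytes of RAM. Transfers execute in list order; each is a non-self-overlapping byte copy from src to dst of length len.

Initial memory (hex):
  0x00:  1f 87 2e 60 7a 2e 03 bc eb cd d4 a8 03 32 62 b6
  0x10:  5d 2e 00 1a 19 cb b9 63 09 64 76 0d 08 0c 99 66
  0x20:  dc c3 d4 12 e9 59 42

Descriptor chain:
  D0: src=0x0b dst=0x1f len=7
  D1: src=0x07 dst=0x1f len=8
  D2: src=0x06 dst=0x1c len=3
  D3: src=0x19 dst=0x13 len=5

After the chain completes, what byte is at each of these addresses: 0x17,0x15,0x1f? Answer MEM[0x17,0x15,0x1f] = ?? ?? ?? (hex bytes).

MEM[0x17,0x15,0x1f] = bc 0d bc

D0: mem[0x1f..0x25] <- [a8 03 32 62 b6 5d 2e]
D1: mem[0x1f..0x26] <- [bc eb cd d4 a8 03 32 62]
D2: mem[0x1c..0x1e] <- [03 bc eb]
D3: mem[0x13..0x17] <- [64 76 0d 03 bc]
query mem[0x17]=0xbc, mem[0x15]=0x0d, mem[0x1f]=0xbc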